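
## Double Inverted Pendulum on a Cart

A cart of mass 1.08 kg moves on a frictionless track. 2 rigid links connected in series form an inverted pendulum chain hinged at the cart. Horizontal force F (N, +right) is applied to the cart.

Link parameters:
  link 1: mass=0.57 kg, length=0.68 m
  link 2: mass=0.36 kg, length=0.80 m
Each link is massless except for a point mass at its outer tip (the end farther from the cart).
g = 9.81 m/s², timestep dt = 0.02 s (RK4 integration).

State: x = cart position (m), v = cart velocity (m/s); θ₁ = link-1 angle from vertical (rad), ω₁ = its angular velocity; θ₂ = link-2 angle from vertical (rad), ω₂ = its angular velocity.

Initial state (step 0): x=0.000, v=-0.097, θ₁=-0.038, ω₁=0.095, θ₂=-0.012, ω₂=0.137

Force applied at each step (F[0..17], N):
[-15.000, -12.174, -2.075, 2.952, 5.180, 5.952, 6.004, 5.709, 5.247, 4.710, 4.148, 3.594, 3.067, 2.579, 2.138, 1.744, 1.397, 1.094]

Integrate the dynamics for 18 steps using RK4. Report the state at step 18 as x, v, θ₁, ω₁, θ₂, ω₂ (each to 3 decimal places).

apply F[0]=-15.000 → step 1: x=-0.005, v=-0.368, θ₁=-0.032, ω₁=0.479, θ₂=-0.009, ω₂=0.147
apply F[1]=-12.174 → step 2: x=-0.014, v=-0.589, θ₁=-0.020, ω₁=0.793, θ₂=-0.006, ω₂=0.155
apply F[2]=-2.075 → step 3: x=-0.026, v=-0.626, θ₁=-0.003, ω₁=0.842, θ₂=-0.003, ω₂=0.158
apply F[3]=+2.952 → step 4: x=-0.038, v=-0.572, θ₁=0.013, ω₁=0.765, θ₂=0.000, ω₂=0.155
apply F[4]=+5.180 → step 5: x=-0.049, v=-0.480, θ₁=0.027, ω₁=0.638, θ₂=0.003, ω₂=0.148
apply F[5]=+5.952 → step 6: x=-0.057, v=-0.375, θ₁=0.038, ω₁=0.499, θ₂=0.006, ω₂=0.137
apply F[6]=+6.004 → step 7: x=-0.064, v=-0.271, θ₁=0.047, ω₁=0.365, θ₂=0.009, ω₂=0.123
apply F[7]=+5.709 → step 8: x=-0.068, v=-0.174, θ₁=0.053, ω₁=0.244, θ₂=0.011, ω₂=0.106
apply F[8]=+5.247 → step 9: x=-0.071, v=-0.086, θ₁=0.057, ω₁=0.139, θ₂=0.013, ω₂=0.089
apply F[9]=+4.710 → step 10: x=-0.072, v=-0.009, θ₁=0.059, ω₁=0.050, θ₂=0.014, ω₂=0.071
apply F[10]=+4.148 → step 11: x=-0.071, v=0.058, θ₁=0.059, ω₁=-0.022, θ₂=0.016, ω₂=0.053
apply F[11]=+3.594 → step 12: x=-0.070, v=0.114, θ₁=0.058, ω₁=-0.081, θ₂=0.017, ω₂=0.036
apply F[12]=+3.067 → step 13: x=-0.067, v=0.162, θ₁=0.056, ω₁=-0.126, θ₂=0.017, ω₂=0.020
apply F[13]=+2.579 → step 14: x=-0.063, v=0.200, θ₁=0.053, ω₁=-0.160, θ₂=0.017, ω₂=0.005
apply F[14]=+2.138 → step 15: x=-0.059, v=0.231, θ₁=0.049, ω₁=-0.185, θ₂=0.017, ω₂=-0.009
apply F[15]=+1.744 → step 16: x=-0.054, v=0.255, θ₁=0.046, ω₁=-0.201, θ₂=0.017, ω₂=-0.021
apply F[16]=+1.397 → step 17: x=-0.049, v=0.274, θ₁=0.042, ω₁=-0.211, θ₂=0.017, ω₂=-0.032
apply F[17]=+1.094 → step 18: x=-0.043, v=0.287, θ₁=0.037, ω₁=-0.215, θ₂=0.016, ω₂=-0.041

Answer: x=-0.043, v=0.287, θ₁=0.037, ω₁=-0.215, θ₂=0.016, ω₂=-0.041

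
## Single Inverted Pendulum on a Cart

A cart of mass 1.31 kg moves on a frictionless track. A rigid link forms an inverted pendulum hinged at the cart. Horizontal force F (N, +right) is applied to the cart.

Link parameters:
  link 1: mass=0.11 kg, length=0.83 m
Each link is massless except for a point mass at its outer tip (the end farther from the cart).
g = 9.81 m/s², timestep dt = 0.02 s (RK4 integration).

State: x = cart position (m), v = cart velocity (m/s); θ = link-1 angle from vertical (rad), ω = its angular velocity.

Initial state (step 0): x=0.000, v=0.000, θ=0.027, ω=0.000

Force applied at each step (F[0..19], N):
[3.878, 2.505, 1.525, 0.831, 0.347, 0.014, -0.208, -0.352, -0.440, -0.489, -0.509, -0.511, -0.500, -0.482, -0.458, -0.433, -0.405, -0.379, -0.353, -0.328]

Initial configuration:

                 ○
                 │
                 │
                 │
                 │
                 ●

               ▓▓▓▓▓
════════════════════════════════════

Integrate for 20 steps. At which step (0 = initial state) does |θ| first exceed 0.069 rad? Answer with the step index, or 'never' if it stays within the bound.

apply F[0]=+3.878 → step 1: x=0.001, v=0.059, θ=0.026, ω=-0.064
apply F[1]=+2.505 → step 2: x=0.002, v=0.097, θ=0.025, ω=-0.104
apply F[2]=+1.525 → step 3: x=0.004, v=0.119, θ=0.022, ω=-0.126
apply F[3]=+0.831 → step 4: x=0.007, v=0.132, θ=0.020, ω=-0.136
apply F[4]=+0.347 → step 5: x=0.010, v=0.137, θ=0.017, ω=-0.138
apply F[5]=+0.014 → step 6: x=0.012, v=0.137, θ=0.014, ω=-0.134
apply F[6]=-0.208 → step 7: x=0.015, v=0.133, θ=0.012, ω=-0.127
apply F[7]=-0.352 → step 8: x=0.018, v=0.128, θ=0.009, ω=-0.117
apply F[8]=-0.440 → step 9: x=0.020, v=0.121, θ=0.007, ω=-0.107
apply F[9]=-0.489 → step 10: x=0.022, v=0.113, θ=0.005, ω=-0.097
apply F[10]=-0.509 → step 11: x=0.025, v=0.106, θ=0.003, ω=-0.086
apply F[11]=-0.511 → step 12: x=0.027, v=0.098, θ=0.002, ω=-0.076
apply F[12]=-0.500 → step 13: x=0.028, v=0.090, θ=0.000, ω=-0.067
apply F[13]=-0.482 → step 14: x=0.030, v=0.083, θ=-0.001, ω=-0.058
apply F[14]=-0.458 → step 15: x=0.032, v=0.076, θ=-0.002, ω=-0.050
apply F[15]=-0.433 → step 16: x=0.033, v=0.069, θ=-0.003, ω=-0.043
apply F[16]=-0.405 → step 17: x=0.035, v=0.063, θ=-0.004, ω=-0.036
apply F[17]=-0.379 → step 18: x=0.036, v=0.057, θ=-0.005, ω=-0.031
apply F[18]=-0.353 → step 19: x=0.037, v=0.052, θ=-0.005, ω=-0.025
apply F[19]=-0.328 → step 20: x=0.038, v=0.047, θ=-0.006, ω=-0.021
max |θ| = 0.027 ≤ 0.069 over all 21 states.

Answer: never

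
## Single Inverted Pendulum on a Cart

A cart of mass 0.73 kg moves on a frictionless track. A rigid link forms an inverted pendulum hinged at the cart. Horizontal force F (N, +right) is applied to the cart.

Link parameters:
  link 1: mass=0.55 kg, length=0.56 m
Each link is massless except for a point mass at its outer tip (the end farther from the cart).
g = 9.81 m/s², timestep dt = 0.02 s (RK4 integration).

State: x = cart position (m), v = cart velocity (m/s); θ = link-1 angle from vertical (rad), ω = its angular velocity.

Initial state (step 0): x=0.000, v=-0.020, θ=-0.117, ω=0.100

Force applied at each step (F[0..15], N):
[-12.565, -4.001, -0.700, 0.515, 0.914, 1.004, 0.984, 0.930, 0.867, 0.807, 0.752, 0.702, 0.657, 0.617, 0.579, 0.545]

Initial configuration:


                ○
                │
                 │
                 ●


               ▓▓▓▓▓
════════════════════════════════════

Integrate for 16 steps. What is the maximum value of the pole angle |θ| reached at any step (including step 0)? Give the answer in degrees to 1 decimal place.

Answer: 6.7°

Derivation:
apply F[0]=-12.565 → step 1: x=-0.004, v=-0.344, θ=-0.110, ω=0.636
apply F[1]=-4.001 → step 2: x=-0.011, v=-0.439, θ=-0.096, ω=0.767
apply F[2]=-0.700 → step 3: x=-0.020, v=-0.445, θ=-0.081, ω=0.748
apply F[3]=+0.515 → step 4: x=-0.029, v=-0.421, θ=-0.066, ω=0.679
apply F[4]=+0.914 → step 5: x=-0.037, v=-0.387, θ=-0.053, ω=0.598
apply F[5]=+1.004 → step 6: x=-0.044, v=-0.353, θ=-0.042, ω=0.520
apply F[6]=+0.984 → step 7: x=-0.051, v=-0.321, θ=-0.033, ω=0.449
apply F[7]=+0.930 → step 8: x=-0.057, v=-0.291, θ=-0.024, ω=0.386
apply F[8]=+0.867 → step 9: x=-0.063, v=-0.264, θ=-0.017, ω=0.331
apply F[9]=+0.807 → step 10: x=-0.068, v=-0.240, θ=-0.011, ω=0.283
apply F[10]=+0.752 → step 11: x=-0.072, v=-0.218, θ=-0.006, ω=0.241
apply F[11]=+0.702 → step 12: x=-0.077, v=-0.198, θ=-0.001, ω=0.205
apply F[12]=+0.657 → step 13: x=-0.080, v=-0.181, θ=0.002, ω=0.173
apply F[13]=+0.617 → step 14: x=-0.084, v=-0.164, θ=0.006, ω=0.146
apply F[14]=+0.579 → step 15: x=-0.087, v=-0.149, θ=0.008, ω=0.122
apply F[15]=+0.545 → step 16: x=-0.090, v=-0.136, θ=0.011, ω=0.101
Max |angle| over trajectory = 0.117 rad = 6.7°.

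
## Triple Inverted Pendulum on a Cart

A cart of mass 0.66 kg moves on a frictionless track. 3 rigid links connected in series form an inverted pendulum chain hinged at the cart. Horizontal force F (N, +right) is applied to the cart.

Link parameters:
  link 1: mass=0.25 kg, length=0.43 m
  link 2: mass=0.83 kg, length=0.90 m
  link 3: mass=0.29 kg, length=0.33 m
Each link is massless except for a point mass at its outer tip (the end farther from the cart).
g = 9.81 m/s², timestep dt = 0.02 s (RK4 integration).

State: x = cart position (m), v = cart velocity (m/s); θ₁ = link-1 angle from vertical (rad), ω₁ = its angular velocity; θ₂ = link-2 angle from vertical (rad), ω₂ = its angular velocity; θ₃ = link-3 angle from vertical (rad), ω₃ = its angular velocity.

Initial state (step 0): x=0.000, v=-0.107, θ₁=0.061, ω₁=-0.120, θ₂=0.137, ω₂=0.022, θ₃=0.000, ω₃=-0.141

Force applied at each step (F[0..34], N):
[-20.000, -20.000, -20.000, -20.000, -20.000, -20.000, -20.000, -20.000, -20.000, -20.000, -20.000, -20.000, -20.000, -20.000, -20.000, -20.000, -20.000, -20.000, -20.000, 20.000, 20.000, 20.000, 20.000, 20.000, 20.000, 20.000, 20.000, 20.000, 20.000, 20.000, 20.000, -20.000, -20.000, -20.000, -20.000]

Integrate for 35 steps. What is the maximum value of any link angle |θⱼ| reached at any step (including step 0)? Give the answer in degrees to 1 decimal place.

apply F[0]=-20.000 → step 1: x=-0.008, v=-0.733, θ₁=0.072, ω₁=1.249, θ₂=0.138, ω₂=0.095, θ₃=-0.004, ω₃=-0.224
apply F[1]=-20.000 → step 2: x=-0.029, v=-1.357, θ₁=0.111, ω₁=2.681, θ₂=0.141, ω₂=0.134, θ₃=-0.009, ω₃=-0.285
apply F[2]=-20.000 → step 3: x=-0.063, v=-1.964, θ₁=0.180, ω₁=4.135, θ₂=0.143, ω₂=0.138, θ₃=-0.015, ω₃=-0.288
apply F[3]=-20.000 → step 4: x=-0.107, v=-2.511, θ₁=0.275, ω₁=5.364, θ₂=0.146, ω₂=0.197, θ₃=-0.020, ω₃=-0.207
apply F[4]=-20.000 → step 5: x=-0.162, v=-2.969, θ₁=0.391, ω₁=6.113, θ₂=0.152, ω₂=0.426, θ₃=-0.022, ω₃=-0.059
apply F[5]=-20.000 → step 6: x=-0.226, v=-3.354, θ₁=0.517, ω₁=6.412, θ₂=0.165, ω₂=0.840, θ₃=-0.022, ω₃=0.112
apply F[6]=-20.000 → step 7: x=-0.296, v=-3.696, θ₁=0.646, ω₁=6.436, θ₂=0.187, ω₂=1.382, θ₃=-0.018, ω₃=0.284
apply F[7]=-20.000 → step 8: x=-0.373, v=-4.012, θ₁=0.773, ω₁=6.298, θ₂=0.221, ω₂=2.000, θ₃=-0.011, ω₃=0.457
apply F[8]=-20.000 → step 9: x=-0.457, v=-4.310, θ₁=0.897, ω₁=6.031, θ₂=0.267, ω₂=2.665, θ₃=0.000, ω₃=0.641
apply F[9]=-20.000 → step 10: x=-0.546, v=-4.592, θ₁=1.014, ω₁=5.630, θ₂=0.327, ω₂=3.359, θ₃=0.015, ω₃=0.851
apply F[10]=-20.000 → step 11: x=-0.640, v=-4.858, θ₁=1.121, ω₁=5.068, θ₂=0.402, ω₂=4.073, θ₃=0.035, ω₃=1.105
apply F[11]=-20.000 → step 12: x=-0.740, v=-5.107, θ₁=1.215, ω₁=4.310, θ₂=0.490, ω₂=4.798, θ₃=0.060, ω₃=1.428
apply F[12]=-20.000 → step 13: x=-0.844, v=-5.330, θ₁=1.292, ω₁=3.320, θ₂=0.594, ω₂=5.535, θ₃=0.092, ω₃=1.855
apply F[13]=-20.000 → step 14: x=-0.953, v=-5.507, θ₁=1.346, ω₁=2.068, θ₂=0.712, ω₂=6.286, θ₃=0.135, ω₃=2.440
apply F[14]=-20.000 → step 15: x=-1.064, v=-5.601, θ₁=1.373, ω₁=0.548, θ₂=0.845, ω₂=7.058, θ₃=0.192, ω₃=3.271
apply F[15]=-20.000 → step 16: x=-1.176, v=-5.543, θ₁=1.367, ω₁=-1.148, θ₂=0.994, ω₂=7.815, θ₃=0.269, ω₃=4.490
apply F[16]=-20.000 → step 17: x=-1.284, v=-5.254, θ₁=1.328, ω₁=-2.605, θ₂=1.157, ω₂=8.375, θ₃=0.375, ω₃=6.258
apply F[17]=-20.000 → step 18: x=-1.385, v=-4.788, θ₁=1.270, ω₁=-2.909, θ₂=1.325, ω₂=8.342, θ₃=0.522, ω₃=8.462
apply F[18]=-20.000 → step 19: x=-1.476, v=-4.419, θ₁=1.223, ω₁=-1.604, θ₂=1.485, ω₂=7.608, θ₃=0.712, ω₃=10.495
apply F[19]=+20.000 → step 20: x=-1.557, v=-3.683, θ₁=1.198, ω₁=-0.844, θ₂=1.634, ω₂=7.269, θ₃=0.930, ω₃=11.225
apply F[20]=+20.000 → step 21: x=-1.624, v=-3.015, θ₁=1.191, ω₁=0.135, θ₂=1.776, ω₂=6.980, θ₃=1.160, ω₃=11.782
apply F[21]=+20.000 → step 22: x=-1.678, v=-2.390, θ₁=1.204, ω₁=1.268, θ₂=1.914, ω₂=6.762, θ₃=1.400, ω₃=12.215
apply F[22]=+20.000 → step 23: x=-1.720, v=-1.782, θ₁=1.242, ω₁=2.558, θ₂=2.047, ω₂=6.602, θ₃=1.648, ω₃=12.553
apply F[23]=+20.000 → step 24: x=-1.750, v=-1.171, θ₁=1.308, ω₁=4.035, θ₂=2.178, ω₂=6.466, θ₃=1.902, ω₃=12.808
apply F[24]=+20.000 → step 25: x=-1.767, v=-0.532, θ₁=1.405, ω₁=5.734, θ₂=2.306, ω₂=6.308, θ₃=2.160, ω₃=12.975
apply F[25]=+20.000 → step 26: x=-1.770, v=0.168, θ₁=1.539, ω₁=7.713, θ₂=2.430, ω₂=6.060, θ₃=2.420, ω₃=13.040
apply F[26]=+20.000 → step 27: x=-1.759, v=0.982, θ₁=1.716, ω₁=10.104, θ₂=2.547, ω₂=5.621, θ₃=2.681, ω₃=12.981
apply F[27]=+20.000 → step 28: x=-1.730, v=2.012, θ₁=1.948, ω₁=13.296, θ₂=2.652, ω₂=4.813, θ₃=2.938, ω₃=12.726
apply F[28]=+20.000 → step 29: x=-1.675, v=3.561, θ₁=2.262, ω₁=18.639, θ₂=2.734, ω₂=3.212, θ₃=3.186, ω₃=11.898
apply F[29]=+20.000 → step 30: x=-1.575, v=7.020, θ₁=2.741, ω₁=30.270, θ₂=2.770, ω₂=0.787, θ₃=3.391, ω₃=6.435
apply F[30]=+20.000 → step 31: x=-1.408, v=8.950, θ₁=3.305, ω₁=22.391, θ₂=2.859, ω₂=9.165, θ₃=3.384, ω₃=-5.950
apply F[31]=-20.000 → step 32: x=-1.246, v=7.208, θ₁=3.605, ω₁=8.064, θ₂=3.104, ω₂=14.655, θ₃=3.228, ω₃=-8.861
apply F[32]=-20.000 → step 33: x=-1.123, v=4.694, θ₁=3.620, ω₁=-6.939, θ₂=3.437, ω₂=18.414, θ₃=3.056, ω₃=-7.068
apply F[33]=-20.000 → step 34: x=-1.068, v=1.224, θ₁=3.410, ω₁=-10.645, θ₂=3.790, ω₂=15.711, θ₃=3.020, ω₃=3.414
apply F[34]=-20.000 → step 35: x=-1.056, v=0.136, θ₁=3.259, ω₁=-4.940, θ₂=4.059, ω₂=11.784, θ₃=3.144, ω₃=8.017
Max |angle| over trajectory = 4.059 rad = 232.5°.

Answer: 232.5°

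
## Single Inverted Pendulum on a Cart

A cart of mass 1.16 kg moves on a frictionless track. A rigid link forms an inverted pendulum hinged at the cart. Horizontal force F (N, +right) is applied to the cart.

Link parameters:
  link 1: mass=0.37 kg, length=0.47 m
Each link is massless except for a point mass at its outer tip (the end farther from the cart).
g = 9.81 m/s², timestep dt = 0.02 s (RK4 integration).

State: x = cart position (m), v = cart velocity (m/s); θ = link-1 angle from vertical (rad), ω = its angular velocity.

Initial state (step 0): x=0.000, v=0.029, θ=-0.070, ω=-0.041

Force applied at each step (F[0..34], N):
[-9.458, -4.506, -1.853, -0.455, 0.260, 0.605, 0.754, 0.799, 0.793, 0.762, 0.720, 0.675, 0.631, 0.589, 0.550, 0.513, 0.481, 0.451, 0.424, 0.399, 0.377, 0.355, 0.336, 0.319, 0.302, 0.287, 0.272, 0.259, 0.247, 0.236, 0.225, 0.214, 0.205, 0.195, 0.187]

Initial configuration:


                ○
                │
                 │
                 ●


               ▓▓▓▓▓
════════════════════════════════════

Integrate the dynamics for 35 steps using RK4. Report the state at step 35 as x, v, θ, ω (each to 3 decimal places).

apply F[0]=-9.458 → step 1: x=-0.001, v=-0.130, θ=-0.068, ω=0.266
apply F[1]=-4.506 → step 2: x=-0.004, v=-0.203, θ=-0.061, ω=0.396
apply F[2]=-1.853 → step 3: x=-0.009, v=-0.231, θ=-0.053, ω=0.432
apply F[3]=-0.455 → step 4: x=-0.013, v=-0.236, θ=-0.044, ω=0.422
apply F[4]=+0.260 → step 5: x=-0.018, v=-0.229, θ=-0.036, ω=0.391
apply F[5]=+0.605 → step 6: x=-0.022, v=-0.217, θ=-0.029, ω=0.351
apply F[6]=+0.754 → step 7: x=-0.027, v=-0.202, θ=-0.022, ω=0.309
apply F[7]=+0.799 → step 8: x=-0.031, v=-0.187, θ=-0.016, ω=0.269
apply F[8]=+0.793 → step 9: x=-0.034, v=-0.173, θ=-0.011, ω=0.232
apply F[9]=+0.762 → step 10: x=-0.037, v=-0.159, θ=-0.007, ω=0.199
apply F[10]=+0.720 → step 11: x=-0.041, v=-0.146, θ=-0.003, ω=0.170
apply F[11]=+0.675 → step 12: x=-0.043, v=-0.135, θ=-0.000, ω=0.144
apply F[12]=+0.631 → step 13: x=-0.046, v=-0.124, θ=0.002, ω=0.122
apply F[13]=+0.589 → step 14: x=-0.048, v=-0.114, θ=0.005, ω=0.102
apply F[14]=+0.550 → step 15: x=-0.050, v=-0.105, θ=0.006, ω=0.085
apply F[15]=+0.513 → step 16: x=-0.052, v=-0.096, θ=0.008, ω=0.070
apply F[16]=+0.481 → step 17: x=-0.054, v=-0.089, θ=0.009, ω=0.057
apply F[17]=+0.451 → step 18: x=-0.056, v=-0.081, θ=0.010, ω=0.046
apply F[18]=+0.424 → step 19: x=-0.058, v=-0.075, θ=0.011, ω=0.037
apply F[19]=+0.399 → step 20: x=-0.059, v=-0.069, θ=0.012, ω=0.028
apply F[20]=+0.377 → step 21: x=-0.060, v=-0.063, θ=0.012, ω=0.021
apply F[21]=+0.355 → step 22: x=-0.062, v=-0.058, θ=0.013, ω=0.015
apply F[22]=+0.336 → step 23: x=-0.063, v=-0.053, θ=0.013, ω=0.010
apply F[23]=+0.319 → step 24: x=-0.064, v=-0.048, θ=0.013, ω=0.005
apply F[24]=+0.302 → step 25: x=-0.065, v=-0.043, θ=0.013, ω=0.001
apply F[25]=+0.287 → step 26: x=-0.065, v=-0.039, θ=0.013, ω=-0.002
apply F[26]=+0.272 → step 27: x=-0.066, v=-0.035, θ=0.013, ω=-0.005
apply F[27]=+0.259 → step 28: x=-0.067, v=-0.032, θ=0.013, ω=-0.007
apply F[28]=+0.247 → step 29: x=-0.067, v=-0.028, θ=0.013, ω=-0.009
apply F[29]=+0.236 → step 30: x=-0.068, v=-0.025, θ=0.013, ω=-0.011
apply F[30]=+0.225 → step 31: x=-0.068, v=-0.022, θ=0.012, ω=-0.012
apply F[31]=+0.214 → step 32: x=-0.069, v=-0.019, θ=0.012, ω=-0.013
apply F[32]=+0.205 → step 33: x=-0.069, v=-0.016, θ=0.012, ω=-0.014
apply F[33]=+0.195 → step 34: x=-0.069, v=-0.014, θ=0.012, ω=-0.015
apply F[34]=+0.187 → step 35: x=-0.070, v=-0.011, θ=0.011, ω=-0.015

Answer: x=-0.070, v=-0.011, θ=0.011, ω=-0.015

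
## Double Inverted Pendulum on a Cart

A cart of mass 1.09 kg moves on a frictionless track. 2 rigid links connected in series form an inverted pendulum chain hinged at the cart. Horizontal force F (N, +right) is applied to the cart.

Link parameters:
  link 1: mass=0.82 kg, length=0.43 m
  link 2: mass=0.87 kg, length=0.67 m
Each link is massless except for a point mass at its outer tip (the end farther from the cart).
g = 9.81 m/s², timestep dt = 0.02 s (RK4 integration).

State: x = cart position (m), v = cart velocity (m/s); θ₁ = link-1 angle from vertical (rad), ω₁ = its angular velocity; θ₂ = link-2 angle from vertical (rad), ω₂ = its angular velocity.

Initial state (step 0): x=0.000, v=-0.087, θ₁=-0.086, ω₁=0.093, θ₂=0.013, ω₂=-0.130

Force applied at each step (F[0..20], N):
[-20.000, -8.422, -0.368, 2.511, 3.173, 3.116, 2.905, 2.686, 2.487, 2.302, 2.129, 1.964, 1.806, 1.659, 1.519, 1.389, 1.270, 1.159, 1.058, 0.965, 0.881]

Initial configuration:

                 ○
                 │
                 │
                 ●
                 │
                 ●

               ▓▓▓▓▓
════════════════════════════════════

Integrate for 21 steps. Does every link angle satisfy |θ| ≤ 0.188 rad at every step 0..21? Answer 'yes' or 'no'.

apply F[0]=-20.000 → step 1: x=-0.005, v=-0.426, θ₁=-0.077, ω₁=0.790, θ₂=0.011, ω₂=-0.066
apply F[1]=-8.422 → step 2: x=-0.015, v=-0.560, θ₁=-0.059, ω₁=1.030, θ₂=0.010, ω₂=-0.018
apply F[2]=-0.368 → step 3: x=-0.026, v=-0.552, θ₁=-0.039, ω₁=0.964, θ₂=0.010, ω₂=0.015
apply F[3]=+2.511 → step 4: x=-0.037, v=-0.497, θ₁=-0.022, ω₁=0.804, θ₂=0.011, ω₂=0.039
apply F[4]=+3.173 → step 5: x=-0.046, v=-0.435, θ₁=-0.007, ω₁=0.640, θ₂=0.012, ω₂=0.054
apply F[5]=+3.116 → step 6: x=-0.054, v=-0.377, θ₁=0.004, ω₁=0.500, θ₂=0.013, ω₂=0.062
apply F[6]=+2.905 → step 7: x=-0.061, v=-0.327, θ₁=0.013, ω₁=0.384, θ₂=0.014, ω₂=0.064
apply F[7]=+2.686 → step 8: x=-0.067, v=-0.282, θ₁=0.020, ω₁=0.289, θ₂=0.015, ω₂=0.063
apply F[8]=+2.487 → step 9: x=-0.072, v=-0.244, θ₁=0.025, ω₁=0.212, θ₂=0.017, ω₂=0.060
apply F[9]=+2.302 → step 10: x=-0.077, v=-0.210, θ₁=0.028, ω₁=0.150, θ₂=0.018, ω₂=0.054
apply F[10]=+2.129 → step 11: x=-0.081, v=-0.180, θ₁=0.031, ω₁=0.099, θ₂=0.019, ω₂=0.047
apply F[11]=+1.964 → step 12: x=-0.084, v=-0.153, θ₁=0.032, ω₁=0.058, θ₂=0.020, ω₂=0.040
apply F[12]=+1.806 → step 13: x=-0.087, v=-0.130, θ₁=0.033, ω₁=0.026, θ₂=0.020, ω₂=0.032
apply F[13]=+1.659 → step 14: x=-0.089, v=-0.110, θ₁=0.034, ω₁=0.000, θ₂=0.021, ω₂=0.024
apply F[14]=+1.519 → step 15: x=-0.091, v=-0.092, θ₁=0.033, ω₁=-0.020, θ₂=0.021, ω₂=0.017
apply F[15]=+1.389 → step 16: x=-0.093, v=-0.077, θ₁=0.033, ω₁=-0.035, θ₂=0.022, ω₂=0.010
apply F[16]=+1.270 → step 17: x=-0.094, v=-0.063, θ₁=0.032, ω₁=-0.046, θ₂=0.022, ω₂=0.003
apply F[17]=+1.159 → step 18: x=-0.096, v=-0.052, θ₁=0.031, ω₁=-0.054, θ₂=0.022, ω₂=-0.003
apply F[18]=+1.058 → step 19: x=-0.097, v=-0.041, θ₁=0.030, ω₁=-0.060, θ₂=0.022, ω₂=-0.008
apply F[19]=+0.965 → step 20: x=-0.097, v=-0.033, θ₁=0.029, ω₁=-0.063, θ₂=0.021, ω₂=-0.013
apply F[20]=+0.881 → step 21: x=-0.098, v=-0.025, θ₁=0.027, ω₁=-0.065, θ₂=0.021, ω₂=-0.017
Max |angle| over trajectory = 0.086 rad; bound = 0.188 → within bound.

Answer: yes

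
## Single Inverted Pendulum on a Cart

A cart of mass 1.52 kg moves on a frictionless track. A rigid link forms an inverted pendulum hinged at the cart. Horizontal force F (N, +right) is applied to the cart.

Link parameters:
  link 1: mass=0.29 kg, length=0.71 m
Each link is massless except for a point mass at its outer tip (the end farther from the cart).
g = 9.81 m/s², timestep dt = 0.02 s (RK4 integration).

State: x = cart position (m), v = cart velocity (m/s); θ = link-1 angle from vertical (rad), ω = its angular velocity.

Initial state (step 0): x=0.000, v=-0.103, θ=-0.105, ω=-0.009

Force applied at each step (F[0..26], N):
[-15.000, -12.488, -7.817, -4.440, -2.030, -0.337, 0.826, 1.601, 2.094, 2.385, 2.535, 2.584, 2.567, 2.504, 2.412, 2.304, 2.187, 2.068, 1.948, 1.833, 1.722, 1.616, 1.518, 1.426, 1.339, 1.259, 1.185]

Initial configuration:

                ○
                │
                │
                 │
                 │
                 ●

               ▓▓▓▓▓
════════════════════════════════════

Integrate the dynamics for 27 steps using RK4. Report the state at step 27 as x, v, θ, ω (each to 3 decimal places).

Answer: x=-0.209, v=-0.127, θ=0.042, ω=-0.012

Derivation:
apply F[0]=-15.000 → step 1: x=-0.004, v=-0.296, θ=-0.103, ω=0.233
apply F[1]=-12.488 → step 2: x=-0.012, v=-0.456, θ=-0.096, ω=0.430
apply F[2]=-7.817 → step 3: x=-0.022, v=-0.556, θ=-0.086, ω=0.544
apply F[3]=-4.440 → step 4: x=-0.033, v=-0.611, θ=-0.075, ω=0.599
apply F[4]=-2.030 → step 5: x=-0.046, v=-0.635, θ=-0.063, ω=0.614
apply F[5]=-0.337 → step 6: x=-0.059, v=-0.638, θ=-0.051, ω=0.602
apply F[6]=+0.826 → step 7: x=-0.071, v=-0.625, θ=-0.039, ω=0.572
apply F[7]=+1.601 → step 8: x=-0.083, v=-0.603, θ=-0.028, ω=0.532
apply F[8]=+2.094 → step 9: x=-0.095, v=-0.575, θ=-0.018, ω=0.485
apply F[9]=+2.385 → step 10: x=-0.106, v=-0.543, θ=-0.009, ω=0.437
apply F[10]=+2.535 → step 11: x=-0.117, v=-0.509, θ=-0.000, ω=0.388
apply F[11]=+2.584 → step 12: x=-0.127, v=-0.475, θ=0.007, ω=0.342
apply F[12]=+2.567 → step 13: x=-0.136, v=-0.442, θ=0.013, ω=0.297
apply F[13]=+2.504 → step 14: x=-0.144, v=-0.410, θ=0.019, ω=0.256
apply F[14]=+2.412 → step 15: x=-0.152, v=-0.379, θ=0.024, ω=0.219
apply F[15]=+2.304 → step 16: x=-0.160, v=-0.349, θ=0.028, ω=0.185
apply F[16]=+2.187 → step 17: x=-0.166, v=-0.322, θ=0.031, ω=0.154
apply F[17]=+2.068 → step 18: x=-0.172, v=-0.296, θ=0.034, ω=0.126
apply F[18]=+1.948 → step 19: x=-0.178, v=-0.271, θ=0.036, ω=0.102
apply F[19]=+1.833 → step 20: x=-0.183, v=-0.249, θ=0.038, ω=0.080
apply F[20]=+1.722 → step 21: x=-0.188, v=-0.227, θ=0.039, ω=0.061
apply F[21]=+1.616 → step 22: x=-0.192, v=-0.208, θ=0.040, ω=0.044
apply F[22]=+1.518 → step 23: x=-0.196, v=-0.189, θ=0.041, ω=0.029
apply F[23]=+1.426 → step 24: x=-0.200, v=-0.172, θ=0.042, ω=0.016
apply F[24]=+1.339 → step 25: x=-0.203, v=-0.156, θ=0.042, ω=0.005
apply F[25]=+1.259 → step 26: x=-0.206, v=-0.141, θ=0.042, ω=-0.004
apply F[26]=+1.185 → step 27: x=-0.209, v=-0.127, θ=0.042, ω=-0.012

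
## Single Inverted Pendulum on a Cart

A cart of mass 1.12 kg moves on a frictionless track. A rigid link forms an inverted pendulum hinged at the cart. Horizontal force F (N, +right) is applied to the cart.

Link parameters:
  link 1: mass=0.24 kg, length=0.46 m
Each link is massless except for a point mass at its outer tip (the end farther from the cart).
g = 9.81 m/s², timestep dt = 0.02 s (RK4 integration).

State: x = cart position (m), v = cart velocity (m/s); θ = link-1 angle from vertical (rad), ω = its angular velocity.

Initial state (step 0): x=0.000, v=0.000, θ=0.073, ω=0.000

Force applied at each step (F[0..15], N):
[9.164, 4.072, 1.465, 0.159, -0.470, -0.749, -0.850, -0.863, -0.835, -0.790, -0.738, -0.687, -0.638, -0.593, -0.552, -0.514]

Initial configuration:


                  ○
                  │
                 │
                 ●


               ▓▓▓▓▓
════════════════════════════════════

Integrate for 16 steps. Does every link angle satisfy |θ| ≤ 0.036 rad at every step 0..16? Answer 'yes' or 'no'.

apply F[0]=+9.164 → step 1: x=0.002, v=0.160, θ=0.070, ω=-0.317
apply F[1]=+4.072 → step 2: x=0.006, v=0.230, θ=0.062, ω=-0.441
apply F[2]=+1.465 → step 3: x=0.010, v=0.254, θ=0.053, ω=-0.468
apply F[3]=+0.159 → step 4: x=0.015, v=0.255, θ=0.044, ω=-0.449
apply F[4]=-0.470 → step 5: x=0.020, v=0.245, θ=0.035, ω=-0.410
apply F[5]=-0.749 → step 6: x=0.025, v=0.230, θ=0.028, ω=-0.365
apply F[6]=-0.850 → step 7: x=0.030, v=0.214, θ=0.021, ω=-0.319
apply F[7]=-0.863 → step 8: x=0.034, v=0.198, θ=0.015, ω=-0.276
apply F[8]=-0.835 → step 9: x=0.038, v=0.182, θ=0.010, ω=-0.237
apply F[9]=-0.790 → step 10: x=0.041, v=0.168, θ=0.005, ω=-0.203
apply F[10]=-0.738 → step 11: x=0.044, v=0.155, θ=0.002, ω=-0.172
apply F[11]=-0.687 → step 12: x=0.047, v=0.142, θ=-0.002, ω=-0.146
apply F[12]=-0.638 → step 13: x=0.050, v=0.131, θ=-0.004, ω=-0.123
apply F[13]=-0.593 → step 14: x=0.053, v=0.121, θ=-0.006, ω=-0.102
apply F[14]=-0.552 → step 15: x=0.055, v=0.111, θ=-0.008, ω=-0.085
apply F[15]=-0.514 → step 16: x=0.057, v=0.102, θ=-0.010, ω=-0.069
Max |angle| over trajectory = 0.073 rad; bound = 0.036 → exceeded.

Answer: no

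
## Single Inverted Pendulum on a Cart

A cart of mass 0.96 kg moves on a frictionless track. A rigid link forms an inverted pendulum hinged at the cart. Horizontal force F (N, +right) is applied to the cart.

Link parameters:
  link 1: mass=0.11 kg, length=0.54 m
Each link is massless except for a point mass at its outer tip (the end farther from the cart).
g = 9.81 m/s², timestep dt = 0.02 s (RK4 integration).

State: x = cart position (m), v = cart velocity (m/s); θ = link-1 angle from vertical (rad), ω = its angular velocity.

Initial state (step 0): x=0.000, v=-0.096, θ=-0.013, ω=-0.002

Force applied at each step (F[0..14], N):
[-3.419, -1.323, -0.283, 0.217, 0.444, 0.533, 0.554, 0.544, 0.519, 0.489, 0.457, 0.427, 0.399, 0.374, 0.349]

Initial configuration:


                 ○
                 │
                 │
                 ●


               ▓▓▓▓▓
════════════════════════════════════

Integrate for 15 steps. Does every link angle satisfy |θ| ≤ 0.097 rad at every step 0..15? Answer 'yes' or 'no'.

Answer: yes

Derivation:
apply F[0]=-3.419 → step 1: x=-0.003, v=-0.167, θ=-0.012, ω=0.125
apply F[1]=-1.323 → step 2: x=-0.006, v=-0.194, θ=-0.009, ω=0.172
apply F[2]=-0.283 → step 3: x=-0.010, v=-0.200, θ=-0.005, ω=0.180
apply F[3]=+0.217 → step 4: x=-0.014, v=-0.195, θ=-0.002, ω=0.170
apply F[4]=+0.444 → step 5: x=-0.018, v=-0.186, θ=0.001, ω=0.153
apply F[5]=+0.533 → step 6: x=-0.022, v=-0.175, θ=0.004, ω=0.133
apply F[6]=+0.554 → step 7: x=-0.025, v=-0.164, θ=0.007, ω=0.114
apply F[7]=+0.544 → step 8: x=-0.028, v=-0.153, θ=0.009, ω=0.096
apply F[8]=+0.519 → step 9: x=-0.031, v=-0.142, θ=0.011, ω=0.080
apply F[9]=+0.489 → step 10: x=-0.034, v=-0.132, θ=0.012, ω=0.066
apply F[10]=+0.457 → step 11: x=-0.036, v=-0.123, θ=0.013, ω=0.054
apply F[11]=+0.427 → step 12: x=-0.039, v=-0.114, θ=0.014, ω=0.043
apply F[12]=+0.399 → step 13: x=-0.041, v=-0.106, θ=0.015, ω=0.033
apply F[13]=+0.374 → step 14: x=-0.043, v=-0.099, θ=0.016, ω=0.025
apply F[14]=+0.349 → step 15: x=-0.045, v=-0.092, θ=0.016, ω=0.018
Max |angle| over trajectory = 0.016 rad; bound = 0.097 → within bound.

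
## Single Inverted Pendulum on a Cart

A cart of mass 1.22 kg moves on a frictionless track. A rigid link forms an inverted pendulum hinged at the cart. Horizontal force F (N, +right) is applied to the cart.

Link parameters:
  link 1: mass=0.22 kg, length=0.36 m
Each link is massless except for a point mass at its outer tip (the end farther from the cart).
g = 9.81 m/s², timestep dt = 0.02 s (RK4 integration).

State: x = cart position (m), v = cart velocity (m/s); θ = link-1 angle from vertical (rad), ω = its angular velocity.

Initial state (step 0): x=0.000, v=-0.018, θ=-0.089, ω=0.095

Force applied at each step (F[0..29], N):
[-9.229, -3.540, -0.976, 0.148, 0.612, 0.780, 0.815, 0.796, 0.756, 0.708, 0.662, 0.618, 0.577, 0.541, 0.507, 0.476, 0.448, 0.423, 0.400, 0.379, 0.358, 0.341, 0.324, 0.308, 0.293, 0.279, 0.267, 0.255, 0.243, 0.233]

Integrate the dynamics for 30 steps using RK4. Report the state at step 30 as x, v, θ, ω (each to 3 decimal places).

apply F[0]=-9.229 → step 1: x=-0.002, v=-0.166, θ=-0.083, ω=0.457
apply F[1]=-3.540 → step 2: x=-0.006, v=-0.221, θ=-0.073, ω=0.568
apply F[2]=-0.976 → step 3: x=-0.010, v=-0.235, θ=-0.062, ω=0.569
apply F[3]=+0.148 → step 4: x=-0.015, v=-0.231, θ=-0.051, ω=0.526
apply F[4]=+0.612 → step 5: x=-0.019, v=-0.219, θ=-0.041, ω=0.468
apply F[5]=+0.780 → step 6: x=-0.024, v=-0.205, θ=-0.032, ω=0.409
apply F[6]=+0.815 → step 7: x=-0.028, v=-0.190, θ=-0.025, ω=0.354
apply F[7]=+0.796 → step 8: x=-0.031, v=-0.177, θ=-0.018, ω=0.304
apply F[8]=+0.756 → step 9: x=-0.035, v=-0.164, θ=-0.012, ω=0.260
apply F[9]=+0.708 → step 10: x=-0.038, v=-0.152, θ=-0.008, ω=0.221
apply F[10]=+0.662 → step 11: x=-0.041, v=-0.141, θ=-0.004, ω=0.188
apply F[11]=+0.618 → step 12: x=-0.043, v=-0.131, θ=-0.000, ω=0.158
apply F[12]=+0.577 → step 13: x=-0.046, v=-0.121, θ=0.003, ω=0.133
apply F[13]=+0.541 → step 14: x=-0.048, v=-0.112, θ=0.005, ω=0.111
apply F[14]=+0.507 → step 15: x=-0.050, v=-0.104, θ=0.007, ω=0.092
apply F[15]=+0.476 → step 16: x=-0.053, v=-0.097, θ=0.009, ω=0.076
apply F[16]=+0.448 → step 17: x=-0.054, v=-0.090, θ=0.010, ω=0.062
apply F[17]=+0.423 → step 18: x=-0.056, v=-0.083, θ=0.011, ω=0.049
apply F[18]=+0.400 → step 19: x=-0.058, v=-0.077, θ=0.012, ω=0.039
apply F[19]=+0.379 → step 20: x=-0.059, v=-0.071, θ=0.013, ω=0.030
apply F[20]=+0.358 → step 21: x=-0.061, v=-0.066, θ=0.014, ω=0.022
apply F[21]=+0.341 → step 22: x=-0.062, v=-0.061, θ=0.014, ω=0.015
apply F[22]=+0.324 → step 23: x=-0.063, v=-0.056, θ=0.014, ω=0.010
apply F[23]=+0.308 → step 24: x=-0.064, v=-0.051, θ=0.014, ω=0.005
apply F[24]=+0.293 → step 25: x=-0.065, v=-0.047, θ=0.014, ω=0.001
apply F[25]=+0.279 → step 26: x=-0.066, v=-0.043, θ=0.014, ω=-0.003
apply F[26]=+0.267 → step 27: x=-0.067, v=-0.039, θ=0.014, ω=-0.006
apply F[27]=+0.255 → step 28: x=-0.068, v=-0.036, θ=0.014, ω=-0.008
apply F[28]=+0.243 → step 29: x=-0.068, v=-0.032, θ=0.014, ω=-0.010
apply F[29]=+0.233 → step 30: x=-0.069, v=-0.029, θ=0.014, ω=-0.012

Answer: x=-0.069, v=-0.029, θ=0.014, ω=-0.012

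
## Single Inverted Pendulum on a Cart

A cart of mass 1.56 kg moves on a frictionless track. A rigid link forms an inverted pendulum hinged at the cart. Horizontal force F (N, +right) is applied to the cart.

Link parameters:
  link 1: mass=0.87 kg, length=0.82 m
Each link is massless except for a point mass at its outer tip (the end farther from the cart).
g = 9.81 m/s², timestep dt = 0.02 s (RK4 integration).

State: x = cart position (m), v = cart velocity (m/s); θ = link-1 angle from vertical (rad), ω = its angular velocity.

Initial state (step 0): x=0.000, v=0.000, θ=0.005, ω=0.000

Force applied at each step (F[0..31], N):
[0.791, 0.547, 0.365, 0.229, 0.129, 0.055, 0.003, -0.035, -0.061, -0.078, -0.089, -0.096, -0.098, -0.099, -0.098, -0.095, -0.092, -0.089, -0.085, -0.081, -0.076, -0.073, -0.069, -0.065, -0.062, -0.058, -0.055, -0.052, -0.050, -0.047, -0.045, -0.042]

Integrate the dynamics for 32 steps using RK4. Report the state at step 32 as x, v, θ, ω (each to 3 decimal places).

Answer: x=0.008, v=0.002, θ=-0.001, ω=0.001

Derivation:
apply F[0]=+0.791 → step 1: x=0.000, v=0.010, θ=0.005, ω=-0.011
apply F[1]=+0.547 → step 2: x=0.000, v=0.016, θ=0.005, ω=-0.017
apply F[2]=+0.365 → step 3: x=0.001, v=0.020, θ=0.004, ω=-0.021
apply F[3]=+0.229 → step 4: x=0.001, v=0.023, θ=0.004, ω=-0.023
apply F[4]=+0.129 → step 5: x=0.002, v=0.024, θ=0.003, ω=-0.024
apply F[5]=+0.055 → step 6: x=0.002, v=0.024, θ=0.003, ω=-0.024
apply F[6]=+0.003 → step 7: x=0.003, v=0.024, θ=0.002, ω=-0.023
apply F[7]=-0.035 → step 8: x=0.003, v=0.023, θ=0.002, ω=-0.022
apply F[8]=-0.061 → step 9: x=0.004, v=0.023, θ=0.002, ω=-0.020
apply F[9]=-0.078 → step 10: x=0.004, v=0.021, θ=0.001, ω=-0.018
apply F[10]=-0.089 → step 11: x=0.004, v=0.020, θ=0.001, ω=-0.017
apply F[11]=-0.096 → step 12: x=0.005, v=0.019, θ=0.000, ω=-0.015
apply F[12]=-0.098 → step 13: x=0.005, v=0.018, θ=0.000, ω=-0.013
apply F[13]=-0.099 → step 14: x=0.005, v=0.016, θ=-0.000, ω=-0.012
apply F[14]=-0.098 → step 15: x=0.006, v=0.015, θ=-0.000, ω=-0.010
apply F[15]=-0.095 → step 16: x=0.006, v=0.014, θ=-0.000, ω=-0.009
apply F[16]=-0.092 → step 17: x=0.006, v=0.013, θ=-0.001, ω=-0.008
apply F[17]=-0.089 → step 18: x=0.007, v=0.012, θ=-0.001, ω=-0.006
apply F[18]=-0.085 → step 19: x=0.007, v=0.011, θ=-0.001, ω=-0.005
apply F[19]=-0.081 → step 20: x=0.007, v=0.010, θ=-0.001, ω=-0.005
apply F[20]=-0.076 → step 21: x=0.007, v=0.009, θ=-0.001, ω=-0.004
apply F[21]=-0.073 → step 22: x=0.007, v=0.008, θ=-0.001, ω=-0.003
apply F[22]=-0.069 → step 23: x=0.008, v=0.007, θ=-0.001, ω=-0.002
apply F[23]=-0.065 → step 24: x=0.008, v=0.007, θ=-0.001, ω=-0.002
apply F[24]=-0.062 → step 25: x=0.008, v=0.006, θ=-0.001, ω=-0.001
apply F[25]=-0.058 → step 26: x=0.008, v=0.005, θ=-0.001, ω=-0.001
apply F[26]=-0.055 → step 27: x=0.008, v=0.005, θ=-0.001, ω=-0.000
apply F[27]=-0.052 → step 28: x=0.008, v=0.004, θ=-0.001, ω=-0.000
apply F[28]=-0.050 → step 29: x=0.008, v=0.004, θ=-0.001, ω=0.000
apply F[29]=-0.047 → step 30: x=0.008, v=0.003, θ=-0.001, ω=0.000
apply F[30]=-0.045 → step 31: x=0.008, v=0.003, θ=-0.001, ω=0.001
apply F[31]=-0.042 → step 32: x=0.008, v=0.002, θ=-0.001, ω=0.001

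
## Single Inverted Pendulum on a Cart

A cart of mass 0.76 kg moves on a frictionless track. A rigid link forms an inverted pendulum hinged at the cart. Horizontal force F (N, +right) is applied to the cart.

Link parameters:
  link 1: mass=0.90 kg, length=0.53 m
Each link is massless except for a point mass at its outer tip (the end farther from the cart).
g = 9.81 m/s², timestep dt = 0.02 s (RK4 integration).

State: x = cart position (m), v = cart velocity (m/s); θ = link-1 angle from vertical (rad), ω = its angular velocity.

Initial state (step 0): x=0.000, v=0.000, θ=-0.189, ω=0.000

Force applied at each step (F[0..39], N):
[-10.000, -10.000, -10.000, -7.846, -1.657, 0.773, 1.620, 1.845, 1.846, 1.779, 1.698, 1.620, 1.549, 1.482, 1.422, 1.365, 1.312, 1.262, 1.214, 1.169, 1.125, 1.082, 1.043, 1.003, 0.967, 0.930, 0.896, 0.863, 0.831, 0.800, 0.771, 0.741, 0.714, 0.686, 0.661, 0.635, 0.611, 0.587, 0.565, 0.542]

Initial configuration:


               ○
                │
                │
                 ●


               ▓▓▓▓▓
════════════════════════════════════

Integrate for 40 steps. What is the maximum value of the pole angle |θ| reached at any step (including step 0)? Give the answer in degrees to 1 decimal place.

apply F[0]=-10.000 → step 1: x=-0.002, v=-0.212, θ=-0.186, ω=0.324
apply F[1]=-10.000 → step 2: x=-0.008, v=-0.426, θ=-0.176, ω=0.654
apply F[2]=-10.000 → step 3: x=-0.019, v=-0.645, θ=-0.160, ω=0.999
apply F[3]=-7.846 → step 4: x=-0.034, v=-0.815, θ=-0.137, ω=1.263
apply F[4]=-1.657 → step 5: x=-0.050, v=-0.833, θ=-0.112, ω=1.249
apply F[5]=+0.773 → step 6: x=-0.066, v=-0.791, θ=-0.088, ω=1.135
apply F[6]=+1.620 → step 7: x=-0.082, v=-0.732, θ=-0.067, ω=0.995
apply F[7]=+1.845 → step 8: x=-0.096, v=-0.672, θ=-0.048, ω=0.859
apply F[8]=+1.846 → step 9: x=-0.109, v=-0.614, θ=-0.032, ω=0.736
apply F[9]=+1.779 → step 10: x=-0.120, v=-0.562, θ=-0.019, ω=0.628
apply F[10]=+1.698 → step 11: x=-0.131, v=-0.514, θ=-0.007, ω=0.533
apply F[11]=+1.620 → step 12: x=-0.141, v=-0.471, θ=0.003, ω=0.451
apply F[12]=+1.549 → step 13: x=-0.150, v=-0.432, θ=0.011, ω=0.380
apply F[13]=+1.482 → step 14: x=-0.158, v=-0.396, θ=0.018, ω=0.318
apply F[14]=+1.422 → step 15: x=-0.166, v=-0.364, θ=0.024, ω=0.265
apply F[15]=+1.365 → step 16: x=-0.173, v=-0.334, θ=0.029, ω=0.218
apply F[16]=+1.312 → step 17: x=-0.179, v=-0.306, θ=0.033, ω=0.178
apply F[17]=+1.262 → step 18: x=-0.185, v=-0.281, θ=0.036, ω=0.143
apply F[18]=+1.214 → step 19: x=-0.190, v=-0.258, θ=0.038, ω=0.113
apply F[19]=+1.169 → step 20: x=-0.195, v=-0.236, θ=0.040, ω=0.087
apply F[20]=+1.125 → step 21: x=-0.200, v=-0.216, θ=0.042, ω=0.064
apply F[21]=+1.082 → step 22: x=-0.204, v=-0.198, θ=0.043, ω=0.045
apply F[22]=+1.043 → step 23: x=-0.208, v=-0.180, θ=0.044, ω=0.028
apply F[23]=+1.003 → step 24: x=-0.211, v=-0.164, θ=0.044, ω=0.014
apply F[24]=+0.967 → step 25: x=-0.214, v=-0.149, θ=0.044, ω=0.002
apply F[25]=+0.930 → step 26: x=-0.217, v=-0.135, θ=0.044, ω=-0.008
apply F[26]=+0.896 → step 27: x=-0.220, v=-0.122, θ=0.044, ω=-0.017
apply F[27]=+0.863 → step 28: x=-0.222, v=-0.109, θ=0.044, ω=-0.024
apply F[28]=+0.831 → step 29: x=-0.224, v=-0.097, θ=0.043, ω=-0.031
apply F[29]=+0.800 → step 30: x=-0.226, v=-0.086, θ=0.042, ω=-0.036
apply F[30]=+0.771 → step 31: x=-0.228, v=-0.076, θ=0.042, ω=-0.040
apply F[31]=+0.741 → step 32: x=-0.229, v=-0.066, θ=0.041, ω=-0.044
apply F[32]=+0.714 → step 33: x=-0.230, v=-0.056, θ=0.040, ω=-0.046
apply F[33]=+0.686 → step 34: x=-0.231, v=-0.047, θ=0.039, ω=-0.049
apply F[34]=+0.661 → step 35: x=-0.232, v=-0.039, θ=0.038, ω=-0.050
apply F[35]=+0.635 → step 36: x=-0.233, v=-0.031, θ=0.037, ω=-0.052
apply F[36]=+0.611 → step 37: x=-0.233, v=-0.023, θ=0.036, ω=-0.052
apply F[37]=+0.587 → step 38: x=-0.234, v=-0.016, θ=0.035, ω=-0.053
apply F[38]=+0.565 → step 39: x=-0.234, v=-0.009, θ=0.034, ω=-0.053
apply F[39]=+0.542 → step 40: x=-0.234, v=-0.003, θ=0.033, ω=-0.053
Max |angle| over trajectory = 0.189 rad = 10.8°.

Answer: 10.8°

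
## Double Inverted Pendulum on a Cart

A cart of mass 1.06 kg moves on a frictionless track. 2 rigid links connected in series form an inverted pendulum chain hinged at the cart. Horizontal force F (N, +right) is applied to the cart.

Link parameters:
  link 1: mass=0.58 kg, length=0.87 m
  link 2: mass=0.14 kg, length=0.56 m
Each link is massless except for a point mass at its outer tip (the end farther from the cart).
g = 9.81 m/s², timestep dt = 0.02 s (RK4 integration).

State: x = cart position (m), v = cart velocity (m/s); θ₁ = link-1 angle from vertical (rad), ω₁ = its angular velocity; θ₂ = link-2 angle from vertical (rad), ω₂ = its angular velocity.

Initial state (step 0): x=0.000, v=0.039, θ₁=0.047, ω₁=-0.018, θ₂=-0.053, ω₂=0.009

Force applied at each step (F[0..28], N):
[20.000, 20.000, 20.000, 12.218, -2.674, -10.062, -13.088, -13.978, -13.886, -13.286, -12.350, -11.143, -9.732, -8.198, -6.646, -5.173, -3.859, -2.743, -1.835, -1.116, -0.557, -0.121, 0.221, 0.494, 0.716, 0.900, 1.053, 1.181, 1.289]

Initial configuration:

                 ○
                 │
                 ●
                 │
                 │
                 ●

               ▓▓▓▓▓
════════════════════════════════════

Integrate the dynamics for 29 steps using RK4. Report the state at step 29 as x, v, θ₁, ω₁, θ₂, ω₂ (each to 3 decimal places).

apply F[0]=+20.000 → step 1: x=0.004, v=0.410, θ₁=0.043, ω₁=-0.428, θ₂=-0.053, ω₂=-0.037
apply F[1]=+20.000 → step 2: x=0.016, v=0.782, θ₁=0.030, ω₁=-0.842, θ₂=-0.054, ω₂=-0.078
apply F[2]=+20.000 → step 3: x=0.036, v=1.157, θ₁=0.009, ω₁=-1.264, θ₂=-0.056, ω₂=-0.108
apply F[3]=+12.218 → step 4: x=0.061, v=1.388, θ₁=-0.019, ω₁=-1.529, θ₂=-0.059, ω₂=-0.127
apply F[4]=-2.674 → step 5: x=0.089, v=1.341, θ₁=-0.049, ω₁=-1.482, θ₂=-0.061, ω₂=-0.136
apply F[5]=-10.062 → step 6: x=0.114, v=1.159, θ₁=-0.077, ω₁=-1.287, θ₂=-0.064, ω₂=-0.136
apply F[6]=-13.088 → step 7: x=0.134, v=0.924, θ₁=-0.100, ω₁=-1.039, θ₂=-0.067, ω₂=-0.126
apply F[7]=-13.978 → step 8: x=0.150, v=0.675, θ₁=-0.118, ω₁=-0.782, θ₂=-0.069, ω₂=-0.107
apply F[8]=-13.886 → step 9: x=0.161, v=0.432, θ₁=-0.131, ω₁=-0.536, θ₂=-0.071, ω₂=-0.080
apply F[9]=-13.286 → step 10: x=0.168, v=0.201, θ₁=-0.140, ω₁=-0.308, θ₂=-0.072, ω₂=-0.049
apply F[10]=-12.350 → step 11: x=0.170, v=-0.010, θ₁=-0.144, ω₁=-0.104, θ₂=-0.073, ω₂=-0.014
apply F[11]=-11.143 → step 12: x=0.168, v=-0.199, θ₁=-0.144, ω₁=0.074, θ₂=-0.073, ω₂=0.021
apply F[12]=-9.732 → step 13: x=0.162, v=-0.361, θ₁=-0.141, ω₁=0.223, θ₂=-0.072, ω₂=0.055
apply F[13]=-8.198 → step 14: x=0.153, v=-0.496, θ₁=-0.136, ω₁=0.341, θ₂=-0.071, ω₂=0.086
apply F[14]=-6.646 → step 15: x=0.142, v=-0.603, θ₁=-0.128, ω₁=0.430, θ₂=-0.069, ω₂=0.115
apply F[15]=-5.173 → step 16: x=0.129, v=-0.684, θ₁=-0.119, ω₁=0.491, θ₂=-0.066, ω₂=0.140
apply F[16]=-3.859 → step 17: x=0.115, v=-0.742, θ₁=-0.109, ω₁=0.529, θ₂=-0.063, ω₂=0.161
apply F[17]=-2.743 → step 18: x=0.100, v=-0.780, θ₁=-0.098, ω₁=0.547, θ₂=-0.060, ω₂=0.179
apply F[18]=-1.835 → step 19: x=0.084, v=-0.802, θ₁=-0.087, ω₁=0.550, θ₂=-0.056, ω₂=0.194
apply F[19]=-1.116 → step 20: x=0.068, v=-0.813, θ₁=-0.076, ω₁=0.542, θ₂=-0.052, ω₂=0.205
apply F[20]=-0.557 → step 21: x=0.052, v=-0.814, θ₁=-0.065, ω₁=0.527, θ₂=-0.048, ω₂=0.214
apply F[21]=-0.121 → step 22: x=0.036, v=-0.809, θ₁=-0.055, ω₁=0.506, θ₂=-0.043, ω₂=0.220
apply F[22]=+0.221 → step 23: x=0.019, v=-0.798, θ₁=-0.045, ω₁=0.482, θ₂=-0.039, ω₂=0.224
apply F[23]=+0.494 → step 24: x=0.004, v=-0.784, θ₁=-0.036, ω₁=0.456, θ₂=-0.034, ω₂=0.225
apply F[24]=+0.716 → step 25: x=-0.012, v=-0.766, θ₁=-0.027, ω₁=0.429, θ₂=-0.030, ω₂=0.225
apply F[25]=+0.900 → step 26: x=-0.027, v=-0.746, θ₁=-0.019, ω₁=0.401, θ₂=-0.025, ω₂=0.223
apply F[26]=+1.053 → step 27: x=-0.042, v=-0.724, θ₁=-0.011, ω₁=0.374, θ₂=-0.021, ω₂=0.219
apply F[27]=+1.181 → step 28: x=-0.056, v=-0.701, θ₁=-0.004, ω₁=0.346, θ₂=-0.017, ω₂=0.214
apply F[28]=+1.289 → step 29: x=-0.070, v=-0.677, θ₁=0.003, ω₁=0.319, θ₂=-0.012, ω₂=0.208

Answer: x=-0.070, v=-0.677, θ₁=0.003, ω₁=0.319, θ₂=-0.012, ω₂=0.208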